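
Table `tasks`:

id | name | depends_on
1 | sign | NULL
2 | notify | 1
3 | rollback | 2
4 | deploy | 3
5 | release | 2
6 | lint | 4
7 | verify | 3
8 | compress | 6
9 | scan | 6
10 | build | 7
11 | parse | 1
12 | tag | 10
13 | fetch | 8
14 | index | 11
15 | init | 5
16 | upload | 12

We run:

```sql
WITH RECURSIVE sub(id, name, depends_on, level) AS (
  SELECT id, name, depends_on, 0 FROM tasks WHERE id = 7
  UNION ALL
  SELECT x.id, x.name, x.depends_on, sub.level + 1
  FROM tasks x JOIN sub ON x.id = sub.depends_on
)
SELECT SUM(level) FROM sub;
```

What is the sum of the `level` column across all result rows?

Base: id=7 (verify), depends_on=3, level 0.
Iteration 1: join on id=3 -> rollback (id 3, depends_on=2, level 1).
Iteration 2: join on id=2 -> notify (id 2, depends_on=1, level 2).
Iteration 3: join on id=1 -> sign (id 1, depends_on=NULL, level 3).
Iteration 4: depends_on is NULL; no match; recursion stops.
SUM(level) = 0 + 1 + 2 + 3 = 6.

6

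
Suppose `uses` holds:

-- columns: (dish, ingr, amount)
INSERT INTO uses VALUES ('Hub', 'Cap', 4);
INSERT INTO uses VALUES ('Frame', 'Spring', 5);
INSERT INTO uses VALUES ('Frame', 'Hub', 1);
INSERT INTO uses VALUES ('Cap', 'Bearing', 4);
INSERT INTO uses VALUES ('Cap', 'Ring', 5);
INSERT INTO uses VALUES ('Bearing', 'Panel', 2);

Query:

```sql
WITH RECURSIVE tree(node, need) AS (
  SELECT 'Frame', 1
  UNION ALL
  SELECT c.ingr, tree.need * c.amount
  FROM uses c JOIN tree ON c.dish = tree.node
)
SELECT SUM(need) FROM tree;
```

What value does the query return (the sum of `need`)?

Base: (Frame, need=1).
Iteration 1: components of {Frame} -> Hub = 1*1 = 1, Spring = 1*5 = 5.
Iteration 2: components of {Hub,Spring} -> Cap = 1*4 = 4.
Iteration 3: components of {Cap} -> Bearing = 4*4 = 16, Ring = 4*5 = 20.
Iteration 4: components of {Bearing,Ring} -> Panel = 16*2 = 32.
Iteration 5: no further components; recursion stops.
SUM(need) = 1 + 5 + 1 + 4 + 16 + 20 + 32 = 79.

79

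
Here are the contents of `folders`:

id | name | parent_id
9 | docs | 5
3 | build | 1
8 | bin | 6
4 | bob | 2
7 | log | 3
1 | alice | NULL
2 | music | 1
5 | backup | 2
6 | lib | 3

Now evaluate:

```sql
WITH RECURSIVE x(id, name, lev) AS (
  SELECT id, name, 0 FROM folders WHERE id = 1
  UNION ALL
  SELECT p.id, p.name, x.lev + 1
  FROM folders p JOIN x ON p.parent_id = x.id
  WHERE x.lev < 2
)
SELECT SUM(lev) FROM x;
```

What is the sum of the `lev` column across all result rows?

10

Base: id=1 (alice) at lev 0.
Iteration 1: rows with parent_id in {1} -> music (id 2, lev 1), build (id 3, lev 1).
Iteration 2: rows with parent_id in {2,3} -> bob (id 4, lev 2), backup (id 5, lev 2), lib (id 6, lev 2), log (id 7, lev 2).
Iteration 3: lev < 2 fails for all current rows; recursion stops.
SUM(lev) = 0 + 1 + 1 + 2 + 2 + 2 + 2 = 10.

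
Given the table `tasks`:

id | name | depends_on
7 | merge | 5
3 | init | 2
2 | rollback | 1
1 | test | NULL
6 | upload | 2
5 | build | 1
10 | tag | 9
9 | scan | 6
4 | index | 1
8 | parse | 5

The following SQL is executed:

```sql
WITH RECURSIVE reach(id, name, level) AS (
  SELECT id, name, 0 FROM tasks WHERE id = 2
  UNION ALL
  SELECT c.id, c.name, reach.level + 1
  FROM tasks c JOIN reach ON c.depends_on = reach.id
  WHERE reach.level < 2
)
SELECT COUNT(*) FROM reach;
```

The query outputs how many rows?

4

Base: id=2 (rollback) at level 0.
Iteration 1: rows with depends_on in {2} -> init (id 3, level 1), upload (id 6, level 1).
Iteration 2: rows with depends_on in {3,6} -> scan (id 9, level 2).
Iteration 3: level < 2 fails for all current rows; recursion stops.
Total rows emitted: 4.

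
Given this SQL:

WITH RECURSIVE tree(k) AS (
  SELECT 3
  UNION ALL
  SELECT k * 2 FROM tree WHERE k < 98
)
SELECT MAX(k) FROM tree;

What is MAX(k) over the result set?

Base: k=3.
Iteration 1: 3 < 98 holds -> k = 3 * 2 = 6.
Iteration 2: 6 < 98 holds -> k = 6 * 2 = 12.
Iteration 3: 12 < 98 holds -> k = 12 * 2 = 24.
Iteration 4: 24 < 98 holds -> k = 24 * 2 = 48.
Iteration 5: 48 < 98 holds -> k = 48 * 2 = 96.
Iteration 6: 96 < 98 holds -> k = 96 * 2 = 192.
Iteration 7: 192 < 98 fails; recursion stops.
k values: 3, 6, 12, 24, 48, 96, 192; the maximum is 192.

192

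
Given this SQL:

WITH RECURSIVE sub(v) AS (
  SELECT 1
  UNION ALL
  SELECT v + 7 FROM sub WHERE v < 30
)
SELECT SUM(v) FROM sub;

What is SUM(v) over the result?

Base: v=1.
Iteration 1: 1 < 30 holds -> v = 1 + 7 = 8.
Iteration 2: 8 < 30 holds -> v = 8 + 7 = 15.
Iteration 3: 15 < 30 holds -> v = 15 + 7 = 22.
Iteration 4: 22 < 30 holds -> v = 22 + 7 = 29.
Iteration 5: 29 < 30 holds -> v = 29 + 7 = 36.
Iteration 6: 36 < 30 fails; recursion stops.
SUM(v) = 1 + 8 + 15 + 22 + 29 + 36 = 111.

111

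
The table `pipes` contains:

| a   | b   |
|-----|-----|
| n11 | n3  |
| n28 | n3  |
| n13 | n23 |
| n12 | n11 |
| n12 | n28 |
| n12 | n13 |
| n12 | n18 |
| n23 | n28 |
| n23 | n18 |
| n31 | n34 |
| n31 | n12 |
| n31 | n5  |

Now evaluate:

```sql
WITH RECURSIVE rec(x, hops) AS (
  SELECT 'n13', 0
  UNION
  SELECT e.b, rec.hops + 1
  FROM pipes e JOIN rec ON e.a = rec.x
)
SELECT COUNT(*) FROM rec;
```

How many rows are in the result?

5

Base: (n13, hops=0).
Iteration 1: edges from {n13} -> (n23, hops=1).
Iteration 2: edges from {n23} -> (n18, hops=2), (n28, hops=2).
Iteration 3: edges from {n18,n28} -> (n3, hops=3).
Iteration 4: no outgoing edges from {n3}; recursion stops.
Total rows emitted: 5.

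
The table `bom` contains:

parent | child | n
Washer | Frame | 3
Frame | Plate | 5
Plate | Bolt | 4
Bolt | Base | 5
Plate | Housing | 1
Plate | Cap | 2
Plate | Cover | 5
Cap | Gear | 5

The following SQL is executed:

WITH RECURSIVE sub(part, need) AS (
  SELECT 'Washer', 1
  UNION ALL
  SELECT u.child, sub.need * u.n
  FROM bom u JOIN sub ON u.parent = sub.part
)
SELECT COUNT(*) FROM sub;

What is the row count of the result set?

Base: (Washer, need=1).
Iteration 1: components of {Washer} -> Frame = 1*3 = 3.
Iteration 2: components of {Frame} -> Plate = 3*5 = 15.
Iteration 3: components of {Plate} -> Bolt = 15*4 = 60, Cap = 15*2 = 30, Cover = 15*5 = 75, Housing = 15*1 = 15.
Iteration 4: components of {Bolt,Cap,Cover,Housing} -> Base = 60*5 = 300, Gear = 30*5 = 150.
Iteration 5: no further components; recursion stops.
Total rows emitted: 9.

9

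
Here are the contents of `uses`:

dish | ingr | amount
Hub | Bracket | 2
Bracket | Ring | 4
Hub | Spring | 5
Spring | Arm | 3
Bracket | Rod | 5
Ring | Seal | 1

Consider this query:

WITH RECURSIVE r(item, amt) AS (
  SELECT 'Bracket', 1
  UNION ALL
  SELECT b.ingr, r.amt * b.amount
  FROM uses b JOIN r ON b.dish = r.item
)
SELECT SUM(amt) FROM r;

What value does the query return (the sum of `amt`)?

14

Base: (Bracket, amt=1).
Iteration 1: components of {Bracket} -> Ring = 1*4 = 4, Rod = 1*5 = 5.
Iteration 2: components of {Ring,Rod} -> Seal = 4*1 = 4.
Iteration 3: no further components; recursion stops.
SUM(amt) = 1 + 4 + 5 + 4 = 14.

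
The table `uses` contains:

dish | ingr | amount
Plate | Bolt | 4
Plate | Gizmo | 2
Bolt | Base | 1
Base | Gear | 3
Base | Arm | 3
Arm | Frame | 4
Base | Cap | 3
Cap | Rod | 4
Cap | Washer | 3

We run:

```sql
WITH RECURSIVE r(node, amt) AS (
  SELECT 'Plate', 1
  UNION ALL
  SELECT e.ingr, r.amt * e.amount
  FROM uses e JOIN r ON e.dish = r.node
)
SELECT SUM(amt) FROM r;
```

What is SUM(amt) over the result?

Base: (Plate, amt=1).
Iteration 1: components of {Plate} -> Bolt = 1*4 = 4, Gizmo = 1*2 = 2.
Iteration 2: components of {Bolt,Gizmo} -> Base = 4*1 = 4.
Iteration 3: components of {Base} -> Arm = 4*3 = 12, Cap = 4*3 = 12, Gear = 4*3 = 12.
Iteration 4: components of {Arm,Cap,Gear} -> Frame = 12*4 = 48, Rod = 12*4 = 48, Washer = 12*3 = 36.
Iteration 5: no further components; recursion stops.
SUM(amt) = 1 + 4 + 2 + 4 + 12 + 12 + 12 + 48 + 48 + 36 = 179.

179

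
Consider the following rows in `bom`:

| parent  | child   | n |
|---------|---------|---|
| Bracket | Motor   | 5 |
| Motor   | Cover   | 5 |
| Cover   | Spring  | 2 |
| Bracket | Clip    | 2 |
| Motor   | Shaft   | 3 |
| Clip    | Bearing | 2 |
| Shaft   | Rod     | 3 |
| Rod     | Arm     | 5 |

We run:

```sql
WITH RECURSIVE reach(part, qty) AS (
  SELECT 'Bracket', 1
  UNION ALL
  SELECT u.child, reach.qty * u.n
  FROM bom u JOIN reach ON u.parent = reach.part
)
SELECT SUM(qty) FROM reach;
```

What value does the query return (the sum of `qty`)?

372

Base: (Bracket, qty=1).
Iteration 1: components of {Bracket} -> Clip = 1*2 = 2, Motor = 1*5 = 5.
Iteration 2: components of {Clip,Motor} -> Bearing = 2*2 = 4, Cover = 5*5 = 25, Shaft = 5*3 = 15.
Iteration 3: components of {Bearing,Cover,Shaft} -> Rod = 15*3 = 45, Spring = 25*2 = 50.
Iteration 4: components of {Rod,Spring} -> Arm = 45*5 = 225.
Iteration 5: no further components; recursion stops.
SUM(qty) = 1 + 5 + 2 + 25 + 15 + 4 + 50 + 45 + 225 = 372.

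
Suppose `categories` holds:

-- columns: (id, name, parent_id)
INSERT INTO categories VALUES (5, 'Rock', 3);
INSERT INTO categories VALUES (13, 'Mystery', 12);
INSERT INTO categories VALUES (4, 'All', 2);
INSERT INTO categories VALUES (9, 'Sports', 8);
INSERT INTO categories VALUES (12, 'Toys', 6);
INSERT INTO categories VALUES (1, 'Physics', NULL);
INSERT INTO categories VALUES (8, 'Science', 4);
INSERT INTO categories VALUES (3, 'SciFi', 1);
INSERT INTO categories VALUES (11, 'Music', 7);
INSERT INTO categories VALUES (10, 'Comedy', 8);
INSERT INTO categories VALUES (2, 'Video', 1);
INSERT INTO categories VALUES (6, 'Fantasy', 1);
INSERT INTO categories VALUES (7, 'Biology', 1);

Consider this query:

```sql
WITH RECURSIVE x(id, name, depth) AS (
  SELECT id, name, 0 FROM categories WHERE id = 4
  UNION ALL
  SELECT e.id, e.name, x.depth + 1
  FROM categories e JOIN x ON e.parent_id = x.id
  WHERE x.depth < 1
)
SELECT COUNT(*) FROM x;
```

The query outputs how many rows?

2

Base: id=4 (All) at depth 0.
Iteration 1: rows with parent_id in {4} -> Science (id 8, depth 1).
Iteration 2: depth < 1 fails for all current rows; recursion stops.
Total rows emitted: 2.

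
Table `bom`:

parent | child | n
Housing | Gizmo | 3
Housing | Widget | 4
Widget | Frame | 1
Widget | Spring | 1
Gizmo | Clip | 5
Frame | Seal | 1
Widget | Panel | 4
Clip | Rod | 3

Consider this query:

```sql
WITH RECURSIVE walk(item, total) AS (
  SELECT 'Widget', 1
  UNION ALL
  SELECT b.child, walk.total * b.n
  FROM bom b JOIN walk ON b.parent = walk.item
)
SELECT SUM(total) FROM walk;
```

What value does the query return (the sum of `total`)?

Base: (Widget, total=1).
Iteration 1: components of {Widget} -> Frame = 1*1 = 1, Panel = 1*4 = 4, Spring = 1*1 = 1.
Iteration 2: components of {Frame,Panel,Spring} -> Seal = 1*1 = 1.
Iteration 3: no further components; recursion stops.
SUM(total) = 1 + 1 + 1 + 4 + 1 = 8.

8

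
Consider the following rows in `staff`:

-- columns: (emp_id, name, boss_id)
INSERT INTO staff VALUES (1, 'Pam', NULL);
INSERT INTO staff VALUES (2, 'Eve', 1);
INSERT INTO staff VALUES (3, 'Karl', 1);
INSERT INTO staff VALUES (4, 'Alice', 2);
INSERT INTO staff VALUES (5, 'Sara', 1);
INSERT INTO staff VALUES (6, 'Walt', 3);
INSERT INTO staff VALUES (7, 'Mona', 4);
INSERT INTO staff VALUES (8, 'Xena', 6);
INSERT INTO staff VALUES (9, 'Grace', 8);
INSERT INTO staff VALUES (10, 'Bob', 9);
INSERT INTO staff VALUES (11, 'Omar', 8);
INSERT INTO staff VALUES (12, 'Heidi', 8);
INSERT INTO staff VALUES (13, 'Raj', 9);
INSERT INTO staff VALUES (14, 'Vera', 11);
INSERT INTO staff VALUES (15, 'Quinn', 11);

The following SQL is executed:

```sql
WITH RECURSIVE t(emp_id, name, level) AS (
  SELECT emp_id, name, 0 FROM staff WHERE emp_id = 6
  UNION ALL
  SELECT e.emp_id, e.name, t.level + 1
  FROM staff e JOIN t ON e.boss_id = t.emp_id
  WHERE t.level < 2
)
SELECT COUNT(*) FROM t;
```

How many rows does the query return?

Base: emp_id=6 (Walt) at level 0.
Iteration 1: rows with boss_id in {6} -> Xena (id 8, level 1).
Iteration 2: rows with boss_id in {8} -> Grace (id 9, level 2), Omar (id 11, level 2), Heidi (id 12, level 2).
Iteration 3: level < 2 fails for all current rows; recursion stops.
Total rows emitted: 5.

5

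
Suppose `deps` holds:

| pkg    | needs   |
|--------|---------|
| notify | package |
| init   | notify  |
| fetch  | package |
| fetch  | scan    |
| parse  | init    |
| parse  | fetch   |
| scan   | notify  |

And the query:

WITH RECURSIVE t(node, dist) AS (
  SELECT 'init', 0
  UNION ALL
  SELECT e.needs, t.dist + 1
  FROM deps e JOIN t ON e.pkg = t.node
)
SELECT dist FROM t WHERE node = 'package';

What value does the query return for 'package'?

2

Base: (init, dist=0).
Iteration 1: edges from {init} -> (notify, dist=1).
Iteration 2: edges from {notify} -> (package, dist=2).
Iteration 3: no outgoing edges from {package}; recursion stops.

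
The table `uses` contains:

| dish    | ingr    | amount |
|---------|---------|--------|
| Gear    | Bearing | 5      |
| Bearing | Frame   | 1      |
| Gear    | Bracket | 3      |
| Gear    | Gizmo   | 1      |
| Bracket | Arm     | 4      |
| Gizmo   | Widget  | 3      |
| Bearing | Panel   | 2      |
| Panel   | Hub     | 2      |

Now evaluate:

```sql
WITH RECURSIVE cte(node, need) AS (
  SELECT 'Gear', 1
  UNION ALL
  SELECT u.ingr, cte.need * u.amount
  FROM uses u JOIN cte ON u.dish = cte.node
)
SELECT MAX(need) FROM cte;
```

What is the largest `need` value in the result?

20

Base: (Gear, need=1).
Iteration 1: components of {Gear} -> Bearing = 1*5 = 5, Bracket = 1*3 = 3, Gizmo = 1*1 = 1.
Iteration 2: components of {Bearing,Bracket,Gizmo} -> Arm = 3*4 = 12, Frame = 5*1 = 5, Panel = 5*2 = 10, Widget = 1*3 = 3.
Iteration 3: components of {Arm,Frame,Panel,Widget} -> Hub = 10*2 = 20.
Iteration 4: no further components; recursion stops.
need values: 1, 5, 3, 1, 5, 10, 12, 3, 20; the maximum is 20.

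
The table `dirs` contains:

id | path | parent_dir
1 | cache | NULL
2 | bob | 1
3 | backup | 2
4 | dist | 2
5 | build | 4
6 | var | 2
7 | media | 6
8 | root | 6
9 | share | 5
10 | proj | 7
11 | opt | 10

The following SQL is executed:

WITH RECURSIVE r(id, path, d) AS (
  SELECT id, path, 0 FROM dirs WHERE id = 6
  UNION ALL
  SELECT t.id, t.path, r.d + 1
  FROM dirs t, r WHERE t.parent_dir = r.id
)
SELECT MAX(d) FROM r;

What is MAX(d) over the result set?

Base: id=6 (var) at d 0.
Iteration 1: rows with parent_dir in {6} -> media (id 7, d 1), root (id 8, d 1).
Iteration 2: rows with parent_dir in {7,8} -> proj (id 10, d 2).
Iteration 3: rows with parent_dir in {10} -> opt (id 11, d 3).
Iteration 4: no rows with parent_dir in {11}; recursion stops.
d values: 0, 1, 1, 2, 3; the maximum is 3.

3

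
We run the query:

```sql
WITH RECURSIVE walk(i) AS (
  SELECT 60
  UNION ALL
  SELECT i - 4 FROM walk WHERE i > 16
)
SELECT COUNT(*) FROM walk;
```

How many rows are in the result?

Base: i=60.
Iteration 1: 60 > 16 holds -> i = 60 - 4 = 56.
Iteration 2: 56 > 16 holds -> i = 56 - 4 = 52.
Iteration 3: 52 > 16 holds -> i = 52 - 4 = 48.
Iteration 4: 48 > 16 holds -> i = 48 - 4 = 44.
Iteration 5: 44 > 16 holds -> i = 44 - 4 = 40.
Iteration 6: 40 > 16 holds -> i = 40 - 4 = 36.
Iteration 7: 36 > 16 holds -> i = 36 - 4 = 32.
Iteration 8: 32 > 16 holds -> i = 32 - 4 = 28.
Iteration 9: 28 > 16 holds -> i = 28 - 4 = 24.
Iteration 10: 24 > 16 holds -> i = 24 - 4 = 20.
Iteration 11: 20 > 16 holds -> i = 20 - 4 = 16.
Iteration 12: 16 > 16 fails; recursion stops.
Total rows emitted: 12.

12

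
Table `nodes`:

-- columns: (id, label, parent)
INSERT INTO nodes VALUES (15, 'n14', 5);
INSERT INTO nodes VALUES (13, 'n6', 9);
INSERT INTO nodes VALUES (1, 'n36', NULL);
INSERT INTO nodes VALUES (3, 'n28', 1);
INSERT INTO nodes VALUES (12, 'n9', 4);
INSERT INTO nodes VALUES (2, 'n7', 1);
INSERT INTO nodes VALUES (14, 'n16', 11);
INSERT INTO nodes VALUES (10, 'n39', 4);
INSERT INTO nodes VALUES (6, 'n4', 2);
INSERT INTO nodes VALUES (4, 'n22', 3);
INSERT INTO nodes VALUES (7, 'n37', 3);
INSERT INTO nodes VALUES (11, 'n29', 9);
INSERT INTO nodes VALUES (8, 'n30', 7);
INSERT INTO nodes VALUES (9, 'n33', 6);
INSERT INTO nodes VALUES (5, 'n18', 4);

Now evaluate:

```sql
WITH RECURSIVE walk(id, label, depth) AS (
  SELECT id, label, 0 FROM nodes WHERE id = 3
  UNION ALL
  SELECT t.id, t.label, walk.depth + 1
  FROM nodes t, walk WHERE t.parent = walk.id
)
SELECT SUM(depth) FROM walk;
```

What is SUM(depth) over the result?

Base: id=3 (n28) at depth 0.
Iteration 1: rows with parent in {3} -> n22 (id 4, depth 1), n37 (id 7, depth 1).
Iteration 2: rows with parent in {4,7} -> n18 (id 5, depth 2), n30 (id 8, depth 2), n39 (id 10, depth 2), n9 (id 12, depth 2).
Iteration 3: rows with parent in {5,8,10,12} -> n14 (id 15, depth 3).
Iteration 4: no rows with parent in {15}; recursion stops.
SUM(depth) = 0 + 1 + 1 + 2 + 2 + 2 + 2 + 3 = 13.

13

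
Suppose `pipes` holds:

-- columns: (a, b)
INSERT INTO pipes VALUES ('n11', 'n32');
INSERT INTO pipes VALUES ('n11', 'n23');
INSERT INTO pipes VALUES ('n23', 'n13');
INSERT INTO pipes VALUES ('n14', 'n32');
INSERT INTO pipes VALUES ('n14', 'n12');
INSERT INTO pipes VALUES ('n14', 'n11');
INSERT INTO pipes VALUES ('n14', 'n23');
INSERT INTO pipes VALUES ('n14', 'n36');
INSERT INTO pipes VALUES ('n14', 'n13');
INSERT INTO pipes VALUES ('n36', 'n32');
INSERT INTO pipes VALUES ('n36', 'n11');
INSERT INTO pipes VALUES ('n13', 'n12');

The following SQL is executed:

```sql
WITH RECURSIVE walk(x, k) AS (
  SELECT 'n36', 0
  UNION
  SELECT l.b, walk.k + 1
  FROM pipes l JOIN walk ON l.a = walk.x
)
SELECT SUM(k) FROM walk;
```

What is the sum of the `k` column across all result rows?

Base: (n36, k=0).
Iteration 1: edges from {n36} -> (n11, k=1), (n32, k=1).
Iteration 2: edges from {n11,n32} -> (n23, k=2), (n32, k=2).
Iteration 3: edges from {n23,n32} -> (n13, k=3).
Iteration 4: edges from {n13} -> (n12, k=4).
Iteration 5: no outgoing edges from {n12}; recursion stops.
SUM(k) = 0 + 1 + 1 + 2 + 2 + 3 + 4 = 13.

13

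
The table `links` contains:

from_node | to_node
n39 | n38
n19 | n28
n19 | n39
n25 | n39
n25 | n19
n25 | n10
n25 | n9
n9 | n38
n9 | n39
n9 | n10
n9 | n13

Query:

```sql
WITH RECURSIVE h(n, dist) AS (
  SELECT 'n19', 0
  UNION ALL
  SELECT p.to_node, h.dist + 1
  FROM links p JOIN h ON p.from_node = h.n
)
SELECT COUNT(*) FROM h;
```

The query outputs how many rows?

4

Base: (n19, dist=0).
Iteration 1: edges from {n19} -> (n28, dist=1), (n39, dist=1).
Iteration 2: edges from {n28,n39} -> (n38, dist=2).
Iteration 3: no outgoing edges from {n38}; recursion stops.
Total rows emitted: 4.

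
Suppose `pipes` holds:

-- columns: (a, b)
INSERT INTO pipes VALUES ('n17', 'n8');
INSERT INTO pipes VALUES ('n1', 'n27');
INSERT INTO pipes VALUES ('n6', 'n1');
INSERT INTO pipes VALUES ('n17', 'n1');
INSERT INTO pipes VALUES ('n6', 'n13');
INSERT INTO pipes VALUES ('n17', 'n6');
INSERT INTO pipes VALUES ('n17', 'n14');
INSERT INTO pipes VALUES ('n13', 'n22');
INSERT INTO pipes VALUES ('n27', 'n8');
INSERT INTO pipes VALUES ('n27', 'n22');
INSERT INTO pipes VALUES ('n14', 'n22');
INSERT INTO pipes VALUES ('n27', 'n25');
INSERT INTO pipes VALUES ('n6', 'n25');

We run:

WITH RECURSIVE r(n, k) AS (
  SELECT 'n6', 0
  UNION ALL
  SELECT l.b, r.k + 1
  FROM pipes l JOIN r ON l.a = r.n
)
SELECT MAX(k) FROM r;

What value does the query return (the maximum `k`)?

Base: (n6, k=0).
Iteration 1: edges from {n6} -> (n1, k=1), (n13, k=1), (n25, k=1).
Iteration 2: edges from {n1,n13,n25} -> (n22, k=2), (n27, k=2).
Iteration 3: edges from {n22,n27} -> (n22, k=3), (n25, k=3), (n8, k=3).
Iteration 4: no outgoing edges from {n22,n25,n8}; recursion stops.
k values: 0, 1, 1, 1, 2, 2, 3, 3, 3; the maximum is 3.

3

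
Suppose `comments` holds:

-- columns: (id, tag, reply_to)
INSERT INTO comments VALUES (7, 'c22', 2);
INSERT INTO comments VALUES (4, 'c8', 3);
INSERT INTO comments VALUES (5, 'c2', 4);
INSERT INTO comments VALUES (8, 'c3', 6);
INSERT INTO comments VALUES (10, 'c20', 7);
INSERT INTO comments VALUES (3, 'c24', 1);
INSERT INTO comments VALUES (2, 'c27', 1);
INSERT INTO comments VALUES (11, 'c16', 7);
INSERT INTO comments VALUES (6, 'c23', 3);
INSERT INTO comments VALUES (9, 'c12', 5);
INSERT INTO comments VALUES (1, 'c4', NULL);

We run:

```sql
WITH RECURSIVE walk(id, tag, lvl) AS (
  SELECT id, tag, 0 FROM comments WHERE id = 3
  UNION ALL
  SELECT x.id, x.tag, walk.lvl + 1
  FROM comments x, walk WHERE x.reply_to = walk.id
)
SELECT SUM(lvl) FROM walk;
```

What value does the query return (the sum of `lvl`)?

Base: id=3 (c24) at lvl 0.
Iteration 1: rows with reply_to in {3} -> c8 (id 4, lvl 1), c23 (id 6, lvl 1).
Iteration 2: rows with reply_to in {4,6} -> c2 (id 5, lvl 2), c3 (id 8, lvl 2).
Iteration 3: rows with reply_to in {5,8} -> c12 (id 9, lvl 3).
Iteration 4: no rows with reply_to in {9}; recursion stops.
SUM(lvl) = 0 + 1 + 1 + 2 + 2 + 3 = 9.

9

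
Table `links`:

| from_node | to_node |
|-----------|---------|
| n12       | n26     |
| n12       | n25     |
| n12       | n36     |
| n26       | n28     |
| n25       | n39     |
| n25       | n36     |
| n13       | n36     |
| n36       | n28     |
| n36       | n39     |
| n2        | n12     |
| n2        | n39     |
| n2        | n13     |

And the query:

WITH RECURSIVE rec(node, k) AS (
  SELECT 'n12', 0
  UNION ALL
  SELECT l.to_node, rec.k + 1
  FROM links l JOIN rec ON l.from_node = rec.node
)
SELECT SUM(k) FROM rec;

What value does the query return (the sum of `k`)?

Base: (n12, k=0).
Iteration 1: edges from {n12} -> (n25, k=1), (n26, k=1), (n36, k=1).
Iteration 2: edges from {n25,n26,n36} -> (n28, k=2) x2, (n36, k=2), (n39, k=2) x2. [UNION ALL keeps all 5 new rows, including repeats]
Iteration 3: edges from {n28,n36,n39} -> (n28, k=3), (n39, k=3).
Iteration 4: no outgoing edges from {n28,n39}; recursion stops.
SUM(k) = 0 + 1 + 1 + 1 + 2 + 2 + 2 + 2 + 2 + 3 + 3 = 19.

19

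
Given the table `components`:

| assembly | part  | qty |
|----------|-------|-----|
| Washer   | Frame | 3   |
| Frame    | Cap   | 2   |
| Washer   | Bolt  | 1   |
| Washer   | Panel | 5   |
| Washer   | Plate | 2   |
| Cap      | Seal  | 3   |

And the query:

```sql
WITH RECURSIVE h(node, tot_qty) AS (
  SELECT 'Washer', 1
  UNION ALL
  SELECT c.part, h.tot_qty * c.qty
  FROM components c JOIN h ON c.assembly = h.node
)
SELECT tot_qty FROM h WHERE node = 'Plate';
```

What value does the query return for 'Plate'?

Base: (Washer, tot_qty=1).
Iteration 1: components of {Washer} -> Bolt = 1*1 = 1, Frame = 1*3 = 3, Panel = 1*5 = 5, Plate = 1*2 = 2.
Iteration 2: components of {Bolt,Frame,Panel,Plate} -> Cap = 3*2 = 6.
Iteration 3: components of {Cap} -> Seal = 6*3 = 18.
Iteration 4: no further components; recursion stops.

2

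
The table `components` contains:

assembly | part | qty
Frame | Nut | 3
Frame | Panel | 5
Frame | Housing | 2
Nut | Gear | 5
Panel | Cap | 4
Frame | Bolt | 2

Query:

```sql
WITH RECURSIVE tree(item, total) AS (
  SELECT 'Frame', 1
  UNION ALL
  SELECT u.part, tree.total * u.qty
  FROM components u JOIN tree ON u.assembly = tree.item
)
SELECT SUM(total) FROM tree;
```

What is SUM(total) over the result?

48

Base: (Frame, total=1).
Iteration 1: components of {Frame} -> Bolt = 1*2 = 2, Housing = 1*2 = 2, Nut = 1*3 = 3, Panel = 1*5 = 5.
Iteration 2: components of {Bolt,Housing,Nut,Panel} -> Cap = 5*4 = 20, Gear = 3*5 = 15.
Iteration 3: no further components; recursion stops.
SUM(total) = 1 + 3 + 5 + 2 + 2 + 15 + 20 = 48.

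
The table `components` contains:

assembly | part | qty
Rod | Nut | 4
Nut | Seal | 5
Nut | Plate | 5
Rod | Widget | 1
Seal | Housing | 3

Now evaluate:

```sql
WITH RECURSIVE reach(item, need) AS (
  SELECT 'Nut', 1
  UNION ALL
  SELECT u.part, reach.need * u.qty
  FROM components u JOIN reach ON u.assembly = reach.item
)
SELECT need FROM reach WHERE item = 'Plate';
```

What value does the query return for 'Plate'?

5

Base: (Nut, need=1).
Iteration 1: components of {Nut} -> Plate = 1*5 = 5, Seal = 1*5 = 5.
Iteration 2: components of {Plate,Seal} -> Housing = 5*3 = 15.
Iteration 3: no further components; recursion stops.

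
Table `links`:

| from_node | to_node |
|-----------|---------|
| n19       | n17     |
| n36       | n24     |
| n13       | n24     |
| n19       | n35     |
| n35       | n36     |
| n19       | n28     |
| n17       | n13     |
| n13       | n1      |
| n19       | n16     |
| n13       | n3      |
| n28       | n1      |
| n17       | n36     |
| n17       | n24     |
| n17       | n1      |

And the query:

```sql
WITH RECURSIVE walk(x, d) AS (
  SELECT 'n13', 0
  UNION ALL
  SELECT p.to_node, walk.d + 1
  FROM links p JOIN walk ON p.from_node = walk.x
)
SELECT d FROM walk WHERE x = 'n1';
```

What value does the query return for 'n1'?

Base: (n13, d=0).
Iteration 1: edges from {n13} -> (n1, d=1), (n24, d=1), (n3, d=1).
Iteration 2: no outgoing edges from {n1,n24,n3}; recursion stops.

1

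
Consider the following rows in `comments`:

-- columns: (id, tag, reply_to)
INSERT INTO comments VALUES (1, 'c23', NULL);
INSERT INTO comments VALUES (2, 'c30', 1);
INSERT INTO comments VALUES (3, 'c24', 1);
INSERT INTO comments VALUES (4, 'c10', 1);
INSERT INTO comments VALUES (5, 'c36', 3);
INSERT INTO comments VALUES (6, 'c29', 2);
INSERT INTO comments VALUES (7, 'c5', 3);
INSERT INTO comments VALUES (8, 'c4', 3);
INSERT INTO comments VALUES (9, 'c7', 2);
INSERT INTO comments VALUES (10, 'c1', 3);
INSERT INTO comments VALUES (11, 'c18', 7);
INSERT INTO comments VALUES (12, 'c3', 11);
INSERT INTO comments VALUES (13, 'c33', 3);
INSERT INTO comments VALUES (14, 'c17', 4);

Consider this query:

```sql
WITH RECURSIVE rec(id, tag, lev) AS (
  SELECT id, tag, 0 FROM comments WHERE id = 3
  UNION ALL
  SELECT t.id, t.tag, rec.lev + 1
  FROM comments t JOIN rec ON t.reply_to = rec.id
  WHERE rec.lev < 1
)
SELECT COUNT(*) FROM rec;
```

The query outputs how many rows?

6

Base: id=3 (c24) at lev 0.
Iteration 1: rows with reply_to in {3} -> c36 (id 5, lev 1), c5 (id 7, lev 1), c4 (id 8, lev 1), c1 (id 10, lev 1), c33 (id 13, lev 1).
Iteration 2: lev < 1 fails for all current rows; recursion stops.
Total rows emitted: 6.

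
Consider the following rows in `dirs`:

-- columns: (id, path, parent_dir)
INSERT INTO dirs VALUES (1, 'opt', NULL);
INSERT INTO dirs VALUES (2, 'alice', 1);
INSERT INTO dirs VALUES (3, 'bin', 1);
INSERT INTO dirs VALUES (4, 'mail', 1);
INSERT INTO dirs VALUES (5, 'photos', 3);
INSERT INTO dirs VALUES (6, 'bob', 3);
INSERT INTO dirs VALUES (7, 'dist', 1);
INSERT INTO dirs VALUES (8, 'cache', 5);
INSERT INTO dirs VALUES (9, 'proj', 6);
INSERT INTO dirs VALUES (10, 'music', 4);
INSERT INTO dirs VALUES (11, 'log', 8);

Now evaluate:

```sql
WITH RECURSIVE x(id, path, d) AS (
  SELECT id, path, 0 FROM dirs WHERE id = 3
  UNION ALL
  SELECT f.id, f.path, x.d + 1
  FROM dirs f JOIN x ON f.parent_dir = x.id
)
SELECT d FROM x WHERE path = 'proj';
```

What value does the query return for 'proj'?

2

Base: id=3 (bin) at d 0.
Iteration 1: rows with parent_dir in {3} -> photos (id 5, d 1), bob (id 6, d 1).
Iteration 2: rows with parent_dir in {5,6} -> cache (id 8, d 2), proj (id 9, d 2).
Iteration 3: rows with parent_dir in {8,9} -> log (id 11, d 3).
Iteration 4: no rows with parent_dir in {11}; recursion stops.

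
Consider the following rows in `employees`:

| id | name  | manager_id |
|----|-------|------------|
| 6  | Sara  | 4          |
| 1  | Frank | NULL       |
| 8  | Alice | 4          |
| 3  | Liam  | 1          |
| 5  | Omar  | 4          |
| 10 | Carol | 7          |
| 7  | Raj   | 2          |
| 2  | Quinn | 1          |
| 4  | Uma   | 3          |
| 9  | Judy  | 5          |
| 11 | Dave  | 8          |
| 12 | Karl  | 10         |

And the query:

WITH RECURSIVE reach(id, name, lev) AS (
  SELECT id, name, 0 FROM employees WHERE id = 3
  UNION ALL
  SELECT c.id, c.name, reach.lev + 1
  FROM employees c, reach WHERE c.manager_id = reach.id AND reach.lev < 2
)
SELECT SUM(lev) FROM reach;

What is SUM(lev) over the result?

7

Base: id=3 (Liam) at lev 0.
Iteration 1: rows with manager_id in {3} -> Uma (id 4, lev 1).
Iteration 2: rows with manager_id in {4} -> Omar (id 5, lev 2), Sara (id 6, lev 2), Alice (id 8, lev 2).
Iteration 3: lev < 2 fails for all current rows; recursion stops.
SUM(lev) = 0 + 1 + 2 + 2 + 2 = 7.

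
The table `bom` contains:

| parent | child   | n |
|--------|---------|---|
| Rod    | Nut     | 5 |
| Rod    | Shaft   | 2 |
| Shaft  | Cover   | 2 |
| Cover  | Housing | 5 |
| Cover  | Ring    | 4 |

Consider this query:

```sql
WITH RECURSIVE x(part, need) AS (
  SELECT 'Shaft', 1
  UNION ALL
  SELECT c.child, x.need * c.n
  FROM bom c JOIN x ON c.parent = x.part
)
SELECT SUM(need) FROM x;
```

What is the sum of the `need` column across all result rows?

21

Base: (Shaft, need=1).
Iteration 1: components of {Shaft} -> Cover = 1*2 = 2.
Iteration 2: components of {Cover} -> Housing = 2*5 = 10, Ring = 2*4 = 8.
Iteration 3: no further components; recursion stops.
SUM(need) = 1 + 2 + 10 + 8 = 21.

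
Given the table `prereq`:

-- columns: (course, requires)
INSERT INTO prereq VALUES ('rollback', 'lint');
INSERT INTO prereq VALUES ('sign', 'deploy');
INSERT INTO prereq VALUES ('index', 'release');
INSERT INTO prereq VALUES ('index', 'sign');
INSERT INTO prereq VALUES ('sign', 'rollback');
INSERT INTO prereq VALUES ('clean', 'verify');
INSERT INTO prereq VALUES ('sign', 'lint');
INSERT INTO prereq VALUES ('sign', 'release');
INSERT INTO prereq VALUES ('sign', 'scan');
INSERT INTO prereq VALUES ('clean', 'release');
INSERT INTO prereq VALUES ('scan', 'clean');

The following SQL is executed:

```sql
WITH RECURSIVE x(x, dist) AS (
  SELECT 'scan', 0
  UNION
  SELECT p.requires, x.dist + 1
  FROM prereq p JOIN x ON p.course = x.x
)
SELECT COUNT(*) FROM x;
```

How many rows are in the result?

Base: (scan, dist=0).
Iteration 1: edges from {scan} -> (clean, dist=1).
Iteration 2: edges from {clean} -> (release, dist=2), (verify, dist=2).
Iteration 3: no outgoing edges from {release,verify}; recursion stops.
Total rows emitted: 4.

4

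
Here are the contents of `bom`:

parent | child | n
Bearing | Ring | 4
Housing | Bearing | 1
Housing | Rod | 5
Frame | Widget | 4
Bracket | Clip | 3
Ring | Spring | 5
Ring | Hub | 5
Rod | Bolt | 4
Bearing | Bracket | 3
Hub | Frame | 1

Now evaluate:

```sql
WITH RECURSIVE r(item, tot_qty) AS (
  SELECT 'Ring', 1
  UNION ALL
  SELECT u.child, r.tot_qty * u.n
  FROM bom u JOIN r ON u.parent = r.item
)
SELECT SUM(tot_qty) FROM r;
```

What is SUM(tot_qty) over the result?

36

Base: (Ring, tot_qty=1).
Iteration 1: components of {Ring} -> Hub = 1*5 = 5, Spring = 1*5 = 5.
Iteration 2: components of {Hub,Spring} -> Frame = 5*1 = 5.
Iteration 3: components of {Frame} -> Widget = 5*4 = 20.
Iteration 4: no further components; recursion stops.
SUM(tot_qty) = 1 + 5 + 5 + 5 + 20 = 36.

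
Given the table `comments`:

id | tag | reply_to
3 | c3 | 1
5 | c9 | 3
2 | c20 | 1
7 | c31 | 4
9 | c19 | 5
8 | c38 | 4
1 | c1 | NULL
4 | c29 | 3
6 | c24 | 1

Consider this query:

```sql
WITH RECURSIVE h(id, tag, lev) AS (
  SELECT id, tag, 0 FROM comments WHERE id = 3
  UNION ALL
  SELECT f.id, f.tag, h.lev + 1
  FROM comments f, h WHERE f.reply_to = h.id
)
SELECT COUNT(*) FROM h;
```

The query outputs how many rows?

6

Base: id=3 (c3) at lev 0.
Iteration 1: rows with reply_to in {3} -> c29 (id 4, lev 1), c9 (id 5, lev 1).
Iteration 2: rows with reply_to in {4,5} -> c31 (id 7, lev 2), c38 (id 8, lev 2), c19 (id 9, lev 2).
Iteration 3: no rows with reply_to in {7,8,9}; recursion stops.
Total rows emitted: 6.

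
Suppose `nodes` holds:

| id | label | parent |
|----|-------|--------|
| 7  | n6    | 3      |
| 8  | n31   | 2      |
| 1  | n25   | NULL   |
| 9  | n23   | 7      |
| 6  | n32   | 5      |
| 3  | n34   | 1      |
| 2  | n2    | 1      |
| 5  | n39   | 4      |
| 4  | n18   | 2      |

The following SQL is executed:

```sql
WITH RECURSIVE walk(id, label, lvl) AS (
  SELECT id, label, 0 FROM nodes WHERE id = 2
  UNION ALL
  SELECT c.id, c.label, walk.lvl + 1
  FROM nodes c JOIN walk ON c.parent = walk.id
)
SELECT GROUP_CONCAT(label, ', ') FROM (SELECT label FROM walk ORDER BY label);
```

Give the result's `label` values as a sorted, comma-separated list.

n18, n2, n31, n32, n39

Base: id=2 (n2) at lvl 0.
Iteration 1: rows with parent in {2} -> n18 (id 4, lvl 1), n31 (id 8, lvl 1).
Iteration 2: rows with parent in {4,8} -> n39 (id 5, lvl 2).
Iteration 3: rows with parent in {5} -> n32 (id 6, lvl 3).
Iteration 4: no rows with parent in {6}; recursion stops.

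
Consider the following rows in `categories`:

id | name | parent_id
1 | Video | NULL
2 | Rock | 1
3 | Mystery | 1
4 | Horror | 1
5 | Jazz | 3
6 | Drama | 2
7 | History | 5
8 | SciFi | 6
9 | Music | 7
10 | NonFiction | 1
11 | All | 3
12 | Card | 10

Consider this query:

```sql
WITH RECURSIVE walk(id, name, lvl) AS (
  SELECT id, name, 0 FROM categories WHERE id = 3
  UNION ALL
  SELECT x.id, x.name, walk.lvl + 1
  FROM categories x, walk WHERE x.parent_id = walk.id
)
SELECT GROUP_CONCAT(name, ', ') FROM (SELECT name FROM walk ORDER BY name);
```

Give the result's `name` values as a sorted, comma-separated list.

All, History, Jazz, Music, Mystery

Base: id=3 (Mystery) at lvl 0.
Iteration 1: rows with parent_id in {3} -> Jazz (id 5, lvl 1), All (id 11, lvl 1).
Iteration 2: rows with parent_id in {5,11} -> History (id 7, lvl 2).
Iteration 3: rows with parent_id in {7} -> Music (id 9, lvl 3).
Iteration 4: no rows with parent_id in {9}; recursion stops.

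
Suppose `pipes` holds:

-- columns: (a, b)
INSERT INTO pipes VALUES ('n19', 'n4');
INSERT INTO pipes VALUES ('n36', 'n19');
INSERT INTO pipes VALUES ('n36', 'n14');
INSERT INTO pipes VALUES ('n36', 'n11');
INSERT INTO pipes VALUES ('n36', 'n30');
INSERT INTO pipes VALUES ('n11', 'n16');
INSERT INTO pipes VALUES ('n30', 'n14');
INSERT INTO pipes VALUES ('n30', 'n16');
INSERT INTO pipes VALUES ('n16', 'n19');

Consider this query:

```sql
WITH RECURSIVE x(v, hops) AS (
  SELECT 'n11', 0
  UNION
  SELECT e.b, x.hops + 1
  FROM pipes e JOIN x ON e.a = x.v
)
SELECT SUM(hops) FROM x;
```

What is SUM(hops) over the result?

Base: (n11, hops=0).
Iteration 1: edges from {n11} -> (n16, hops=1).
Iteration 2: edges from {n16} -> (n19, hops=2).
Iteration 3: edges from {n19} -> (n4, hops=3).
Iteration 4: no outgoing edges from {n4}; recursion stops.
SUM(hops) = 0 + 1 + 2 + 3 = 6.

6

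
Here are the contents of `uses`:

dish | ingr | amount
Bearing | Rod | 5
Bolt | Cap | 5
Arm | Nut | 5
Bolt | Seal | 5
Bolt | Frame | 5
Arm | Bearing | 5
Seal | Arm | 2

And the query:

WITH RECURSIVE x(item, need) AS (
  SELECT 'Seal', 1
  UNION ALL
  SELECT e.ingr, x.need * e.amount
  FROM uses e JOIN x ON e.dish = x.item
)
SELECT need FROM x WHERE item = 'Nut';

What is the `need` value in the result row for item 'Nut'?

Base: (Seal, need=1).
Iteration 1: components of {Seal} -> Arm = 1*2 = 2.
Iteration 2: components of {Arm} -> Bearing = 2*5 = 10, Nut = 2*5 = 10.
Iteration 3: components of {Bearing,Nut} -> Rod = 10*5 = 50.
Iteration 4: no further components; recursion stops.

10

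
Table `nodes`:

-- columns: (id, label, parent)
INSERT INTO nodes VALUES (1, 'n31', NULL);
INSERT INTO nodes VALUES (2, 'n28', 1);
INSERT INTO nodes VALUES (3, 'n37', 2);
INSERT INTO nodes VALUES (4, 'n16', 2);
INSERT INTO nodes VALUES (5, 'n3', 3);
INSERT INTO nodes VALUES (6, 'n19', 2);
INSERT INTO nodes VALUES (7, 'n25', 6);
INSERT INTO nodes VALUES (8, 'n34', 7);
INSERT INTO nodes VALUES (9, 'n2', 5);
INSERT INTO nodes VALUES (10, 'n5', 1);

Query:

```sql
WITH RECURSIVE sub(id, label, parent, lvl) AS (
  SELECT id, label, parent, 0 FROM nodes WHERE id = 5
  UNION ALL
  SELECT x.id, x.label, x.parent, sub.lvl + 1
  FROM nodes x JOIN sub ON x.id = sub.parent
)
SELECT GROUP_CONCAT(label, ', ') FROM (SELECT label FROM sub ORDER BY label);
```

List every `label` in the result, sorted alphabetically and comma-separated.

n28, n3, n31, n37

Base: id=5 (n3), parent=3, lvl 0.
Iteration 1: join on id=3 -> n37 (id 3, parent=2, lvl 1).
Iteration 2: join on id=2 -> n28 (id 2, parent=1, lvl 2).
Iteration 3: join on id=1 -> n31 (id 1, parent=NULL, lvl 3).
Iteration 4: parent is NULL; no match; recursion stops.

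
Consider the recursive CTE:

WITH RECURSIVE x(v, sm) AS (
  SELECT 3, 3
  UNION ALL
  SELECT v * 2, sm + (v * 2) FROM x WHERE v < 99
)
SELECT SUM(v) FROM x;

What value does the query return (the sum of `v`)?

Base: v=3, sm=3.
Iteration 1: 3 < 99 holds -> v = 3 * 2 = 6, sm = 3 + 6 = 9.
Iteration 2: 6 < 99 holds -> v = 6 * 2 = 12, sm = 9 + 12 = 21.
Iteration 3: 12 < 99 holds -> v = 12 * 2 = 24, sm = 21 + 24 = 45.
Iteration 4: 24 < 99 holds -> v = 24 * 2 = 48, sm = 45 + 48 = 93.
Iteration 5: 48 < 99 holds -> v = 48 * 2 = 96, sm = 93 + 96 = 189.
Iteration 6: 96 < 99 holds -> v = 96 * 2 = 192, sm = 189 + 192 = 381.
Iteration 7: 192 < 99 fails; recursion stops.
SUM(v) = 3 + 6 + 12 + 24 + 48 + 96 + 192 = 381.

381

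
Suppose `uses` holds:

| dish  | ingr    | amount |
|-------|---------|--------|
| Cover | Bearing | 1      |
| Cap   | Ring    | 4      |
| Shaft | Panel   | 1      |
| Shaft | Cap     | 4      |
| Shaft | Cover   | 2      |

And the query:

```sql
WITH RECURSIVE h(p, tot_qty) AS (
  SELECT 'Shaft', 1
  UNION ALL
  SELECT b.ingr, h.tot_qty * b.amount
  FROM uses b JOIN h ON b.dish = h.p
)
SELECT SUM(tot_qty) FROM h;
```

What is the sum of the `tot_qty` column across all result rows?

Base: (Shaft, tot_qty=1).
Iteration 1: components of {Shaft} -> Cap = 1*4 = 4, Cover = 1*2 = 2, Panel = 1*1 = 1.
Iteration 2: components of {Cap,Cover,Panel} -> Bearing = 2*1 = 2, Ring = 4*4 = 16.
Iteration 3: no further components; recursion stops.
SUM(tot_qty) = 1 + 2 + 1 + 4 + 2 + 16 = 26.

26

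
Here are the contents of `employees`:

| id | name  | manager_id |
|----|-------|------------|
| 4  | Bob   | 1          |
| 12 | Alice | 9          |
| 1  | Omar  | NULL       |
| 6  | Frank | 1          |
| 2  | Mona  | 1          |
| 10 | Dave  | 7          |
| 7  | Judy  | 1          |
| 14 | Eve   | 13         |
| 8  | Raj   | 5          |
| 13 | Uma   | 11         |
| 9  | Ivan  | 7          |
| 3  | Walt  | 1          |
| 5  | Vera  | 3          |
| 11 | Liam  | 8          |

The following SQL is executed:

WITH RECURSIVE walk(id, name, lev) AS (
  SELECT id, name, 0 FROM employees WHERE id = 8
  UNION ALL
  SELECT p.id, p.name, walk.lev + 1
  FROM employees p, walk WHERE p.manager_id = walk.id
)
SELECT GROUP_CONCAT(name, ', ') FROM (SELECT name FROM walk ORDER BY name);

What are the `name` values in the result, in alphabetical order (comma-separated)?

Base: id=8 (Raj) at lev 0.
Iteration 1: rows with manager_id in {8} -> Liam (id 11, lev 1).
Iteration 2: rows with manager_id in {11} -> Uma (id 13, lev 2).
Iteration 3: rows with manager_id in {13} -> Eve (id 14, lev 3).
Iteration 4: no rows with manager_id in {14}; recursion stops.

Eve, Liam, Raj, Uma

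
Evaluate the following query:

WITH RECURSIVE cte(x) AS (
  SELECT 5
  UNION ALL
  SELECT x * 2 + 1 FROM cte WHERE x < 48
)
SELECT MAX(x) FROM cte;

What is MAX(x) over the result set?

Base: x=5.
Iteration 1: 5 < 48 holds -> x = 5 * 2 + 1 = 11.
Iteration 2: 11 < 48 holds -> x = 11 * 2 + 1 = 23.
Iteration 3: 23 < 48 holds -> x = 23 * 2 + 1 = 47.
Iteration 4: 47 < 48 holds -> x = 47 * 2 + 1 = 95.
Iteration 5: 95 < 48 fails; recursion stops.
x values: 5, 11, 23, 47, 95; the maximum is 95.

95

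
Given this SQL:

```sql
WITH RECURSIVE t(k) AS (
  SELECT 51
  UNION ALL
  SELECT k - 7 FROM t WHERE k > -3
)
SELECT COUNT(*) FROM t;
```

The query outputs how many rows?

9

Base: k=51.
Iteration 1: 51 > -3 holds -> k = 51 - 7 = 44.
Iteration 2: 44 > -3 holds -> k = 44 - 7 = 37.
Iteration 3: 37 > -3 holds -> k = 37 - 7 = 30.
Iteration 4: 30 > -3 holds -> k = 30 - 7 = 23.
Iteration 5: 23 > -3 holds -> k = 23 - 7 = 16.
Iteration 6: 16 > -3 holds -> k = 16 - 7 = 9.
Iteration 7: 9 > -3 holds -> k = 9 - 7 = 2.
Iteration 8: 2 > -3 holds -> k = 2 - 7 = -5.
Iteration 9: -5 > -3 fails; recursion stops.
Total rows emitted: 9.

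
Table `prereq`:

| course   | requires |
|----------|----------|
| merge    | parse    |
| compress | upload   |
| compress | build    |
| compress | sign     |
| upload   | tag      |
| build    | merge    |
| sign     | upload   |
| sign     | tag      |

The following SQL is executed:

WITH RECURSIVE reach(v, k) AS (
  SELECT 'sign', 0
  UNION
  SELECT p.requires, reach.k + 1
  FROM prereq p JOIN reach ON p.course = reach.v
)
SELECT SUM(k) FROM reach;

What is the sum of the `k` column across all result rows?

Base: (sign, k=0).
Iteration 1: edges from {sign} -> (tag, k=1), (upload, k=1).
Iteration 2: edges from {tag,upload} -> (tag, k=2).
Iteration 3: no outgoing edges from {tag}; recursion stops.
SUM(k) = 0 + 1 + 1 + 2 = 4.

4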